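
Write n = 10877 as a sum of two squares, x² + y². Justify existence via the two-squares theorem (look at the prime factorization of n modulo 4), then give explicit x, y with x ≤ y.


Step 1: Factor n = 10877 = 73 · 149.
Step 2: Check the mod-4 condition on each prime factor: 73 ≡ 1 (mod 4), exponent 1; 149 ≡ 1 (mod 4), exponent 1.
All primes ≡ 3 (mod 4) appear to even exponent (or don't appear), so by the two-squares theorem n IS expressible as a sum of two squares.
Step 3: Build a representation. Here n = 73 · 149 is a product of primes ≡ 1 (mod 4). Each prime p ≡ 1 (mod 4) is itself a sum of two squares; find a² by testing p − a² for a perfect square:
  73: 73 − 1² = 72, 73 − 2² = 69, 73 − 3² = 64 = 8² ⇒ 73 = 3² + 8².
  149: 149 − 1² = 148, 149 − 2² = 145, 149 − 3² = 140, 149 − 4² = 133, 149 − 5² = 124, 149 − 6² = 113, 149 − 7² = 100 = 10² ⇒ 149 = 7² + 10².
  Combine using the Brahmagupta–Fibonacci identity (a² + b²)(c² + d²) = (ac − bd)² + (ad + bc)² = (ac + bd)² + (ad − bc)²:
  73 · 149 = 10877: from (3² + 8²)(7² + 10²), take (3·7 − 8·10, 3·10 + 8·7) = (21 − 80, 30 + 56) = (-59, 86); dropping signs (only squares matter) gives (59, 86); check 59² + 86² = 3481 + 7396 = 10877 ✓.
Step 4: Order so x ≤ y and verify: 59² + 86² = 3481 + 7396 = 10877 = n. ✓

n = 10877 = 59² + 86² (one valid representation with x ≤ y).


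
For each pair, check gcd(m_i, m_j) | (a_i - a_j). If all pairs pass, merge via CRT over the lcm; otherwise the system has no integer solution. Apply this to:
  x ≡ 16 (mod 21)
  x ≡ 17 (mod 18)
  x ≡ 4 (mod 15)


Moduli 21, 18, 15 are not pairwise coprime, so CRT works modulo lcm(m_i) when all pairwise compatibility conditions hold.
Pairwise compatibility: gcd(m_i, m_j) must divide a_i - a_j for every pair.
Merge one congruence at a time:
  Start: x ≡ 16 (mod 21).
  Combine with x ≡ 17 (mod 18): gcd(21, 18) = 3, and 17 - 16 = 1 is NOT divisible by 3.
    ⇒ system is inconsistent (no integer solution).

No solution (the system is inconsistent).


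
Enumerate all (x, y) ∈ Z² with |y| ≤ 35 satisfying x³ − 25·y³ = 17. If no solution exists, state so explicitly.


The equation is x³ - 25y³ = 17. For fixed y, x³ = 25·y³ + 17, so a solution requires the RHS to be a perfect cube.
Strategy: iterate y from -35 to 35, compute RHS = 25·y³ + 17, and check whether it is a (positive or negative) perfect cube.
Check small values of y:
  y = 0: RHS = 17 is not a perfect cube.
  y = 1: RHS = 42 is not a perfect cube.
  y = -1: RHS = -8 = (-2)³ ⇒ x = -2 works.
  y = 2: RHS = 217 is not a perfect cube.
  y = -2: RHS = -183 is not a perfect cube.
  y = 3: RHS = 692 is not a perfect cube.
  y = -3: RHS = -658 is not a perfect cube.
Continuing the search up to |y| = 35 finds no further solutions beyond those listed.
Collected solutions: (-2, -1).

Solutions (with |y| ≤ 35): (-2, -1).


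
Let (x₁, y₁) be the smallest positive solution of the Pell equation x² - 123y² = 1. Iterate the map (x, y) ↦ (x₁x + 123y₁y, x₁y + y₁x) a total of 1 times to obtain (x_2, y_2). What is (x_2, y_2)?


Step 1: Find the fundamental solution (x₁, y₁) of x² - 123y² = 1.
  Expand √123 as a continued fraction. a₀ = ⌊√123⌋ = 11; iterate m_{k+1} = d_k·a_k − m_k, d_{k+1} = (123 − m_{k+1}²)/d_k, a_{k+1} = ⌊(a₀ + m_{k+1})/d_{k+1}⌋ (starting m₀ = 0, d₀ = 1), with convergents p_k = a_k·p_{k-1} + p_{k-2}, q_k = a_k·q_{k-1} + q_{k-2} (p₋₁ = 1, q₋₁ = 0):
  k = 0: a₀ = 11; p₀/q₀ = 11/1; p₀² − 123·q₀² = 121 − 123 = -2.
  k = 1: m = 11, d = 2, a = ⌊(11 + 11)/2⌋ = 11; p/q = (11·11 + 1)/(11·1 + 0) = 122/11; p² − 123·q² = 14884 − 14883 = 1.
  The first convergent with p² − 123·q² = 1 gives the fundamental solution (x₁, y₁) = (122, 11).
Step 2: Apply the recurrence (x_{n+1}, y_{n+1}) = (x₁x_n + 123y₁y_n, x₁y_n + y₁x_n) repeatedly.
  From (x_1, y_1) = (122, 11): x_2 = 122·122 + 123·11·11 = 29767; y_2 = 122·11 + 11·122 = 2684.
Step 3: Verify x_2² - 123·y_2² = 886074289 - 886074288 = 1 (should be 1). ✓

(x_1, y_1) = (122, 11); (x_2, y_2) = (29767, 2684).


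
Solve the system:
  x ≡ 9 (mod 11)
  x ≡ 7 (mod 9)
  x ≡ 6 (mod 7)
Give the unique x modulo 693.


Moduli 11, 9, 7 are pairwise coprime; by CRT there is a unique solution modulo M = 11 · 9 · 7 = 693.
Solve pairwise, accumulating the modulus:
  Start with x ≡ 9 (mod 11).
  Combine with x ≡ 7 (mod 9): since gcd(11, 9) = 1, we get a unique residue mod 99.
    Write x = 9 + 11·t and substitute into x ≡ 7 (mod 9): 11·t ≡ 7 − 9 = -2 (mod 9).
    Reduce coefficients mod 9: 2·t ≡ 7 (mod 9).
    The inverse of 2 mod 9 is 5 (since 2·5 = 10 = 1·9 + 1), so t ≡ 5·7 = 35 ≡ 8 (mod 9).
    Then x = 9 + 11·8 = 97, valid modulo lcm(11, 9) = 99: x ≡ 97 (mod 99).
  Combine with x ≡ 6 (mod 7): since gcd(99, 7) = 1, we get a unique residue mod 693.
    Write x = 97 + 99·t and substitute into x ≡ 6 (mod 7): 99·t ≡ 6 − 97 = -91 (mod 7).
    Reduce coefficients mod 7: 1·t ≡ 0 (mod 7).
    So t ≡ 0 (mod 7).
    Then x = 97 + 99·0 = 97, valid modulo lcm(99, 7) = 693: x ≡ 97 (mod 693).
Verify: 97 mod 11 = 9 ✓, 97 mod 9 = 7 ✓, 97 mod 7 = 6 ✓.

x ≡ 97 (mod 693).


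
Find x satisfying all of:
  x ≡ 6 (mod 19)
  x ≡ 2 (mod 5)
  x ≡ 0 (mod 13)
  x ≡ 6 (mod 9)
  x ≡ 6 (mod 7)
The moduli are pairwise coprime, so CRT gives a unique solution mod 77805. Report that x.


Product of moduli M = 19 · 5 · 13 · 9 · 7 = 77805.
Merge one congruence at a time:
  Start: x ≡ 6 (mod 19).
  Combine with x ≡ 2 (mod 5); new modulus lcm = 95.
    Write x = 6 + 19·t and substitute into x ≡ 2 (mod 5): 19·t ≡ 2 − 6 = -4 (mod 5).
    Reduce coefficients mod 5: 4·t ≡ 1 (mod 5).
    The inverse of 4 mod 5 is 4 (since 4·4 = 16 = 3·5 + 1), so t ≡ 4·1 = 4 ≡ 4 (mod 5).
    Then x = 6 + 19·4 = 82, valid modulo lcm(19, 5) = 95: x ≡ 82 (mod 95).
  Combine with x ≡ 0 (mod 13); new modulus lcm = 1235.
    Write x = 82 + 95·t and substitute into x ≡ 0 (mod 13): 95·t ≡ 0 − 82 = -82 (mod 13).
    Reduce coefficients mod 13: 4·t ≡ 9 (mod 13).
    The inverse of 4 mod 13 is 10 (since 4·10 = 40 = 3·13 + 1), so t ≡ 10·9 = 90 ≡ 12 (mod 13).
    Then x = 82 + 95·12 = 1222, valid modulo lcm(95, 13) = 1235: x ≡ 1222 (mod 1235).
  Combine with x ≡ 6 (mod 9); new modulus lcm = 11115.
    Write x = 1222 + 1235·t and substitute into x ≡ 6 (mod 9): 1235·t ≡ 6 − 1222 = -1216 (mod 9).
    Reduce coefficients mod 9: 2·t ≡ 8 (mod 9).
    The inverse of 2 mod 9 is 5 (since 2·5 = 10 = 1·9 + 1), so t ≡ 5·8 = 40 ≡ 4 (mod 9).
    Then x = 1222 + 1235·4 = 6162, valid modulo lcm(1235, 9) = 11115: x ≡ 6162 (mod 11115).
  Combine with x ≡ 6 (mod 7); new modulus lcm = 77805.
    Write x = 6162 + 11115·t and substitute into x ≡ 6 (mod 7): 11115·t ≡ 6 − 6162 = -6156 (mod 7).
    Reduce coefficients mod 7: 6·t ≡ 4 (mod 7).
    The inverse of 6 mod 7 is 6 (since 6·6 = 36 = 5·7 + 1), so t ≡ 6·4 = 24 ≡ 3 (mod 7).
    Then x = 6162 + 11115·3 = 39507, valid modulo lcm(11115, 7) = 77805: x ≡ 39507 (mod 77805).
Verify against each original: 39507 mod 19 = 6, 39507 mod 5 = 2, 39507 mod 13 = 0, 39507 mod 9 = 6, 39507 mod 7 = 6.

x ≡ 39507 (mod 77805).


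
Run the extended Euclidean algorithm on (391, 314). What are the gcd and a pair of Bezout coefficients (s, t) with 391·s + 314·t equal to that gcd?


Euclidean algorithm on (391, 314) — divide until remainder is 0:
  391 = 1 · 314 + 77
  314 = 4 · 77 + 6
  77 = 12 · 6 + 5
  6 = 1 · 5 + 1
  5 = 5 · 1 + 0
gcd(391, 314) = 1.
Track Bezout coefficients alongside the remainders: start with r₀ = 391 = a·1 + b·0 (s = 1, t = 0) and r₁ = 314 = a·0 + b·1 (s = 0, t = 1); each new remainder r_{k+1} = r_{k-1} − q_k·r_k inherits s_{k+1} = s_{k-1} − q_k·s_k, t_{k+1} = t_{k-1} − q_k·t_k, so r_k = a·s_k + b·t_k at every step:
  q = 1: r = 77, s = 1 − 1·0 = 1, t = 0 − 1·1 = -1  (check: 391·1 + 314·(-1) = 77)
  q = 4: r = 6, s = 0 − 4·1 = -4, t = 1 − 4·(-1) = 5  (check: 391·(-4) + 314·5 = 6)
  q = 12: r = 5, s = 1 − 12·(-4) = 49, t = -1 − 12·5 = -61  (check: 391·49 + 314·(-61) = 5)
  q = 1: r = 1, s = -4 − 1·49 = -53, t = 5 − 1·(-61) = 66  (check: 391·(-53) + 314·66 = 1)
The row with r = 1 (the gcd) gives the Bezout coefficients s = -53, t = 66.
Result: 391 · (-53) + 314 · (66) = 1.

gcd(391, 314) = 1; s = -53, t = 66 (check: 391·(-53) + 314·66 = 1).


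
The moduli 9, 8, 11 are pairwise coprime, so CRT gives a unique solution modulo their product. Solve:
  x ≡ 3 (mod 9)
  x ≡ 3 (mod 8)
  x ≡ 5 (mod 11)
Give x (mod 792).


Moduli 9, 8, 11 are pairwise coprime; by CRT there is a unique solution modulo M = 9 · 8 · 11 = 792.
Solve pairwise, accumulating the modulus:
  Start with x ≡ 3 (mod 9).
  Combine with x ≡ 3 (mod 8): since gcd(9, 8) = 1, we get a unique residue mod 72.
    Write x = 3 + 9·t and substitute into x ≡ 3 (mod 8): 9·t ≡ 3 − 3 = 0 (mod 8).
    Reduce coefficients mod 8: 1·t ≡ 0 (mod 8).
    So t ≡ 0 (mod 8).
    Then x = 3 + 9·0 = 3, valid modulo lcm(9, 8) = 72: x ≡ 3 (mod 72).
  Combine with x ≡ 5 (mod 11): since gcd(72, 11) = 1, we get a unique residue mod 792.
    Write x = 3 + 72·t and substitute into x ≡ 5 (mod 11): 72·t ≡ 5 − 3 = 2 (mod 11).
    Reduce coefficients mod 11: 6·t ≡ 2 (mod 11).
    The inverse of 6 mod 11 is 2 (since 6·2 = 12 = 1·11 + 1), so t ≡ 2·2 = 4 ≡ 4 (mod 11).
    Then x = 3 + 72·4 = 291, valid modulo lcm(72, 11) = 792: x ≡ 291 (mod 792).
Verify: 291 mod 9 = 3 ✓, 291 mod 8 = 3 ✓, 291 mod 11 = 5 ✓.

x ≡ 291 (mod 792).


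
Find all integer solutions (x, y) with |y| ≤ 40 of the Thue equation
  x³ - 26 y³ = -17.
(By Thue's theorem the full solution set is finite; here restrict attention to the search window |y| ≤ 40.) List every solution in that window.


The equation is x³ - 26y³ = -17. For fixed y, x³ = 26·y³ − 17, so a solution requires the RHS to be a perfect cube.
Strategy: iterate y from -40 to 40, compute RHS = 26·y³ − 17, and check whether it is a (positive or negative) perfect cube.
Check small values of y:
  y = 0: RHS = -17 is not a perfect cube.
  y = 1: RHS = 9 is not a perfect cube.
  y = -1: RHS = -43 is not a perfect cube.
  y = 2: RHS = 191 is not a perfect cube.
  y = -2: RHS = -225 is not a perfect cube.
  y = 3: RHS = 685 is not a perfect cube.
  y = -3: RHS = -719 is not a perfect cube.
Continuing the search up to |y| = 40 finds no solutions either.
No (x, y) in the scanned range satisfies the equation.

No integer solutions with |y| ≤ 40.


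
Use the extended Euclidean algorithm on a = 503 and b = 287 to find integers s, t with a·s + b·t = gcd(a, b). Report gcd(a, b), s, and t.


Euclidean algorithm on (503, 287) — divide until remainder is 0:
  503 = 1 · 287 + 216
  287 = 1 · 216 + 71
  216 = 3 · 71 + 3
  71 = 23 · 3 + 2
  3 = 1 · 2 + 1
  2 = 2 · 1 + 0
gcd(503, 287) = 1.
Track Bezout coefficients alongside the remainders: start with r₀ = 503 = a·1 + b·0 (s = 1, t = 0) and r₁ = 287 = a·0 + b·1 (s = 0, t = 1); each new remainder r_{k+1} = r_{k-1} − q_k·r_k inherits s_{k+1} = s_{k-1} − q_k·s_k, t_{k+1} = t_{k-1} − q_k·t_k, so r_k = a·s_k + b·t_k at every step:
  q = 1: r = 216, s = 1 − 1·0 = 1, t = 0 − 1·1 = -1  (check: 503·1 + 287·(-1) = 216)
  q = 1: r = 71, s = 0 − 1·1 = -1, t = 1 − 1·(-1) = 2  (check: 503·(-1) + 287·2 = 71)
  q = 3: r = 3, s = 1 − 3·(-1) = 4, t = -1 − 3·2 = -7  (check: 503·4 + 287·(-7) = 3)
  q = 23: r = 2, s = -1 − 23·4 = -93, t = 2 − 23·(-7) = 163  (check: 503·(-93) + 287·163 = 2)
  q = 1: r = 1, s = 4 − 1·(-93) = 97, t = -7 − 1·163 = -170  (check: 503·97 + 287·(-170) = 1)
The row with r = 1 (the gcd) gives the Bezout coefficients s = 97, t = -170.
Result: 503 · (97) + 287 · (-170) = 1.

gcd(503, 287) = 1; s = 97, t = -170 (check: 503·97 + 287·(-170) = 1).


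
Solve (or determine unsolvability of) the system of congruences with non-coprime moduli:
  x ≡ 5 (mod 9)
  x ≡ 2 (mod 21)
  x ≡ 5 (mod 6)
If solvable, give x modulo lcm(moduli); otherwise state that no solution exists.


Moduli 9, 21, 6 are not pairwise coprime, so CRT works modulo lcm(m_i) when all pairwise compatibility conditions hold.
Pairwise compatibility: gcd(m_i, m_j) must divide a_i - a_j for every pair.
Merge one congruence at a time:
  Start: x ≡ 5 (mod 9).
  Combine with x ≡ 2 (mod 21): gcd(9, 21) = 3; 2 - 5 = -3, which IS divisible by 3, so compatible.
    Write x = 5 + 9·t and substitute into x ≡ 2 (mod 21): 9·t ≡ 2 − 5 = -3 (mod 21).
    Divide the congruence (and modulus) by g = 3: 3·t ≡ -1 (mod 7).
    Reduce coefficients mod 7: 3·t ≡ 6 (mod 7).
    The inverse of 3 mod 7 is 5 (since 3·5 = 15 = 2·7 + 1), so t ≡ 5·6 = 30 ≡ 2 (mod 7).
    Then x = 5 + 9·2 = 23, valid modulo lcm(9, 21) = 63: x ≡ 23 (mod 63).
  Combine with x ≡ 5 (mod 6): gcd(63, 6) = 3; 5 - 23 = -18, which IS divisible by 3, so compatible.
    Write x = 23 + 63·t and substitute into x ≡ 5 (mod 6): 63·t ≡ 5 − 23 = -18 (mod 6).
    Divide the congruence (and modulus) by g = 3: 21·t ≡ -6 (mod 2).
    Reduce coefficients mod 2: 1·t ≡ 0 (mod 2).
    So t ≡ 0 (mod 2).
    Then x = 23 + 63·0 = 23, valid modulo lcm(63, 6) = 126: x ≡ 23 (mod 126).
Verify: 23 mod 9 = 5, 23 mod 21 = 2, 23 mod 6 = 5.

x ≡ 23 (mod 126).


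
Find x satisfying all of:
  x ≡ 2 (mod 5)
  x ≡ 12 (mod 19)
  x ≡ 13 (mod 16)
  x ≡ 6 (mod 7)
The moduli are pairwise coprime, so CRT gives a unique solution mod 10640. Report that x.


Product of moduli M = 5 · 19 · 16 · 7 = 10640.
Merge one congruence at a time:
  Start: x ≡ 2 (mod 5).
  Combine with x ≡ 12 (mod 19); new modulus lcm = 95.
    Write x = 2 + 5·t and substitute into x ≡ 12 (mod 19): 5·t ≡ 12 − 2 = 10 (mod 19).
    The inverse of 5 mod 19 is 4 (since 5·4 = 20 = 1·19 + 1), so t ≡ 4·10 = 40 ≡ 2 (mod 19).
    Then x = 2 + 5·2 = 12, valid modulo lcm(5, 19) = 95: x ≡ 12 (mod 95).
  Combine with x ≡ 13 (mod 16); new modulus lcm = 1520.
    Write x = 12 + 95·t and substitute into x ≡ 13 (mod 16): 95·t ≡ 13 − 12 = 1 (mod 16).
    Reduce coefficients mod 16: 15·t ≡ 1 (mod 16).
    The inverse of 15 mod 16 is 15 (since 15·15 = 225 = 14·16 + 1), so t ≡ 15·1 = 15 ≡ 15 (mod 16).
    Then x = 12 + 95·15 = 1437, valid modulo lcm(95, 16) = 1520: x ≡ 1437 (mod 1520).
  Combine with x ≡ 6 (mod 7); new modulus lcm = 10640.
    Write x = 1437 + 1520·t and substitute into x ≡ 6 (mod 7): 1520·t ≡ 6 − 1437 = -1431 (mod 7).
    Reduce coefficients mod 7: 1·t ≡ 4 (mod 7).
    So t ≡ 4 (mod 7).
    Then x = 1437 + 1520·4 = 7517, valid modulo lcm(1520, 7) = 10640: x ≡ 7517 (mod 10640).
Verify against each original: 7517 mod 5 = 2, 7517 mod 19 = 12, 7517 mod 16 = 13, 7517 mod 7 = 6.

x ≡ 7517 (mod 10640).


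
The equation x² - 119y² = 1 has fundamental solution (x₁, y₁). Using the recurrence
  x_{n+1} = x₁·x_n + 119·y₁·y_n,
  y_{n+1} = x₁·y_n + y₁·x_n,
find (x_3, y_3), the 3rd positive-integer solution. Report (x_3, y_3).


Step 1: Find the fundamental solution (x₁, y₁) of x² - 119y² = 1.
  Expand √119 as a continued fraction. a₀ = ⌊√119⌋ = 10; iterate m_{k+1} = d_k·a_k − m_k, d_{k+1} = (119 − m_{k+1}²)/d_k, a_{k+1} = ⌊(a₀ + m_{k+1})/d_{k+1}⌋ (starting m₀ = 0, d₀ = 1), with convergents p_k = a_k·p_{k-1} + p_{k-2}, q_k = a_k·q_{k-1} + q_{k-2} (p₋₁ = 1, q₋₁ = 0):
  k = 0: a₀ = 10; p₀/q₀ = 10/1; p₀² − 119·q₀² = 100 − 119 = -19.
  k = 1: m = 10, d = 19, a = ⌊(10 + 10)/19⌋ = 1; p/q = (1·10 + 1)/(1·1 + 0) = 11/1; p² − 119·q² = 121 − 119 = 2.
  k = 2: m = 9, d = 2, a = ⌊(10 + 9)/2⌋ = 9; p/q = (9·11 + 10)/(9·1 + 1) = 109/10; p² − 119·q² = 11881 − 11900 = -19.
  k = 3: m = 9, d = 19, a = ⌊(10 + 9)/19⌋ = 1; p/q = (1·109 + 11)/(1·10 + 1) = 120/11; p² − 119·q² = 14400 − 14399 = 1.
  The first convergent with p² − 119·q² = 1 gives the fundamental solution (x₁, y₁) = (120, 11).
Step 2: Apply the recurrence (x_{n+1}, y_{n+1}) = (x₁x_n + 119y₁y_n, x₁y_n + y₁x_n) repeatedly.
  From (x_1, y_1) = (120, 11): x_2 = 120·120 + 119·11·11 = 28799; y_2 = 120·11 + 11·120 = 2640.
  From (x_2, y_2) = (28799, 2640): x_3 = 120·28799 + 119·11·2640 = 6911640; y_3 = 120·2640 + 11·28799 = 633589.
Step 3: Verify x_3² - 119·y_3² = 47770767489600 - 47770767489599 = 1 (should be 1). ✓

(x_1, y_1) = (120, 11); (x_3, y_3) = (6911640, 633589).


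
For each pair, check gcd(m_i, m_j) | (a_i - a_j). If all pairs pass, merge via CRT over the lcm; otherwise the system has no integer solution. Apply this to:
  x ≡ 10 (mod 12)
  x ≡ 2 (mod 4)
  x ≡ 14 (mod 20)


Moduli 12, 4, 20 are not pairwise coprime, so CRT works modulo lcm(m_i) when all pairwise compatibility conditions hold.
Pairwise compatibility: gcd(m_i, m_j) must divide a_i - a_j for every pair.
Merge one congruence at a time:
  Start: x ≡ 10 (mod 12).
  Combine with x ≡ 2 (mod 4): gcd(12, 4) = 4; 2 - 10 = -8, which IS divisible by 4, so compatible.
    Write x = 10 + 12·t and substitute into x ≡ 2 (mod 4): 12·t ≡ 2 − 10 = -8 (mod 4).
    Divide the congruence (and modulus) by g = 4: 3·t ≡ -2 (mod 1).
    Modulo 1 every t works; take t = 0.
    Then x = 10 + 12·0 = 10, valid modulo lcm(12, 4) = 12: x ≡ 10 (mod 12).
  Combine with x ≡ 14 (mod 20): gcd(12, 20) = 4; 14 - 10 = 4, which IS divisible by 4, so compatible.
    Write x = 10 + 12·t and substitute into x ≡ 14 (mod 20): 12·t ≡ 14 − 10 = 4 (mod 20).
    Divide the congruence (and modulus) by g = 4: 3·t ≡ 1 (mod 5).
    The inverse of 3 mod 5 is 2 (since 3·2 = 6 = 1·5 + 1), so t ≡ 2·1 = 2 ≡ 2 (mod 5).
    Then x = 10 + 12·2 = 34, valid modulo lcm(12, 20) = 60: x ≡ 34 (mod 60).
Verify: 34 mod 12 = 10, 34 mod 4 = 2, 34 mod 20 = 14.

x ≡ 34 (mod 60).


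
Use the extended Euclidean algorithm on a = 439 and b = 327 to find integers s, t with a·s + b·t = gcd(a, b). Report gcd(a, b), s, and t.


Euclidean algorithm on (439, 327) — divide until remainder is 0:
  439 = 1 · 327 + 112
  327 = 2 · 112 + 103
  112 = 1 · 103 + 9
  103 = 11 · 9 + 4
  9 = 2 · 4 + 1
  4 = 4 · 1 + 0
gcd(439, 327) = 1.
Track Bezout coefficients alongside the remainders: start with r₀ = 439 = a·1 + b·0 (s = 1, t = 0) and r₁ = 327 = a·0 + b·1 (s = 0, t = 1); each new remainder r_{k+1} = r_{k-1} − q_k·r_k inherits s_{k+1} = s_{k-1} − q_k·s_k, t_{k+1} = t_{k-1} − q_k·t_k, so r_k = a·s_k + b·t_k at every step:
  q = 1: r = 112, s = 1 − 1·0 = 1, t = 0 − 1·1 = -1  (check: 439·1 + 327·(-1) = 112)
  q = 2: r = 103, s = 0 − 2·1 = -2, t = 1 − 2·(-1) = 3  (check: 439·(-2) + 327·3 = 103)
  q = 1: r = 9, s = 1 − 1·(-2) = 3, t = -1 − 1·3 = -4  (check: 439·3 + 327·(-4) = 9)
  q = 11: r = 4, s = -2 − 11·3 = -35, t = 3 − 11·(-4) = 47  (check: 439·(-35) + 327·47 = 4)
  q = 2: r = 1, s = 3 − 2·(-35) = 73, t = -4 − 2·47 = -98  (check: 439·73 + 327·(-98) = 1)
The row with r = 1 (the gcd) gives the Bezout coefficients s = 73, t = -98.
Result: 439 · (73) + 327 · (-98) = 1.

gcd(439, 327) = 1; s = 73, t = -98 (check: 439·73 + 327·(-98) = 1).


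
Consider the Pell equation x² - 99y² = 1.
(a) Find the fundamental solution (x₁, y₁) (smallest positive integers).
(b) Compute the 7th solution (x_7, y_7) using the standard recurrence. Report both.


Step 1: Find the fundamental solution (x₁, y₁) of x² - 99y² = 1.
  Expand √99 as a continued fraction. a₀ = ⌊√99⌋ = 9; iterate m_{k+1} = d_k·a_k − m_k, d_{k+1} = (99 − m_{k+1}²)/d_k, a_{k+1} = ⌊(a₀ + m_{k+1})/d_{k+1}⌋ (starting m₀ = 0, d₀ = 1), with convergents p_k = a_k·p_{k-1} + p_{k-2}, q_k = a_k·q_{k-1} + q_{k-2} (p₋₁ = 1, q₋₁ = 0):
  k = 0: a₀ = 9; p₀/q₀ = 9/1; p₀² − 99·q₀² = 81 − 99 = -18.
  k = 1: m = 9, d = 18, a = ⌊(9 + 9)/18⌋ = 1; p/q = (1·9 + 1)/(1·1 + 0) = 10/1; p² − 99·q² = 100 − 99 = 1.
  The first convergent with p² − 99·q² = 1 gives the fundamental solution (x₁, y₁) = (10, 1).
Step 2: Apply the recurrence (x_{n+1}, y_{n+1}) = (x₁x_n + 99y₁y_n, x₁y_n + y₁x_n) repeatedly.
  From (x_1, y_1) = (10, 1): x_2 = 10·10 + 99·1·1 = 199; y_2 = 10·1 + 1·10 = 20.
  From (x_2, y_2) = (199, 20): x_3 = 10·199 + 99·1·20 = 3970; y_3 = 10·20 + 1·199 = 399.
  From (x_3, y_3) = (3970, 399): x_4 = 10·3970 + 99·1·399 = 79201; y_4 = 10·399 + 1·3970 = 7960.
  From (x_4, y_4) = (79201, 7960): x_5 = 10·79201 + 99·1·7960 = 1580050; y_5 = 10·7960 + 1·79201 = 158801.
  From (x_5, y_5) = (1580050, 158801): x_6 = 10·1580050 + 99·1·158801 = 31521799; y_6 = 10·158801 + 1·1580050 = 3168060.
  From (x_6, y_6) = (31521799, 3168060): x_7 = 10·31521799 + 99·1·3168060 = 628855930; y_7 = 10·3168060 + 1·31521799 = 63202399.
Step 3: Verify x_7² - 99·y_7² = 395459780696164900 - 395459780696164899 = 1 (should be 1). ✓

(x_1, y_1) = (10, 1); (x_7, y_7) = (628855930, 63202399).


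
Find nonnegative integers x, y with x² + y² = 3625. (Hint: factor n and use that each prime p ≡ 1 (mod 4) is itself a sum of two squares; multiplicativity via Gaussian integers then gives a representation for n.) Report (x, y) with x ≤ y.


Step 1: Factor n = 3625 = 5^3 · 29.
Step 2: Check the mod-4 condition on each prime factor: 5 ≡ 1 (mod 4), exponent 3; 29 ≡ 1 (mod 4), exponent 1.
All primes ≡ 3 (mod 4) appear to even exponent (or don't appear), so by the two-squares theorem n IS expressible as a sum of two squares.
Step 3: Build a representation. Group n = k² · m with k = 5 and m = 5 · 29 = 145 (a product of primes ≡ 1 (mod 4)); a representation of m scales to one of n via (k·x)² + (k·y)² = k²(x² + y²). Each prime p ≡ 1 (mod 4) is itself a sum of two squares; find a² by testing p − a² for a perfect square:
  5: 5 − 1² = 4 = 2² ⇒ 5 = 1² + 2².
  29: 29 − 1² = 28, 29 − 2² = 25 = 5² ⇒ 29 = 2² + 5².
  Combine using the Brahmagupta–Fibonacci identity (a² + b²)(c² + d²) = (ac − bd)² + (ad + bc)² = (ac + bd)² + (ad − bc)²:
  5 · 29 = 145: from (1² + 2²)(2² + 5²), take (1·2 − 2·5, 1·5 + 2·2) = (2 − 10, 5 + 4) = (-8, 9); dropping signs (only squares matter) gives (8, 9); check 8² + 9² = 64 + 81 = 145 ✓.
  Scale by k = 5: (5·8, 5·9) = (40, 45).
Step 4: Order so x ≤ y and verify: 40² + 45² = 1600 + 2025 = 3625 = n. ✓

n = 3625 = 40² + 45² (one valid representation with x ≤ y).


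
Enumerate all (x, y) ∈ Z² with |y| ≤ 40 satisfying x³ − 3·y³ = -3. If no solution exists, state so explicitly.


The equation is x³ - 3y³ = -3. For fixed y, x³ = 3·y³ − 3, so a solution requires the RHS to be a perfect cube.
Strategy: iterate y from -40 to 40, compute RHS = 3·y³ − 3, and check whether it is a (positive or negative) perfect cube.
Check small values of y:
  y = 0: RHS = -3 is not a perfect cube.
  y = 1: RHS = 0 = (0)³ ⇒ x = 0 works.
  y = -1: RHS = -6 is not a perfect cube.
  y = 2: RHS = 21 is not a perfect cube.
  y = -2: RHS = -27 = (-3)³ ⇒ x = -3 works.
  y = 3: RHS = 78 is not a perfect cube.
  y = -3: RHS = -84 is not a perfect cube.
Continuing the search up to |y| = 40 finds no further solutions beyond those listed.
Collected solutions: (0, 1), (-3, -2).

Solutions (with |y| ≤ 40): (0, 1), (-3, -2).


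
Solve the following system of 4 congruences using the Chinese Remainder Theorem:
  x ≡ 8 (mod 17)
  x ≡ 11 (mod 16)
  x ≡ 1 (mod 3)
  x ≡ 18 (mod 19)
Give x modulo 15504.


Product of moduli M = 17 · 16 · 3 · 19 = 15504.
Merge one congruence at a time:
  Start: x ≡ 8 (mod 17).
  Combine with x ≡ 11 (mod 16); new modulus lcm = 272.
    Write x = 8 + 17·t and substitute into x ≡ 11 (mod 16): 17·t ≡ 11 − 8 = 3 (mod 16).
    Reduce coefficients mod 16: 1·t ≡ 3 (mod 16).
    So t ≡ 3 (mod 16).
    Then x = 8 + 17·3 = 59, valid modulo lcm(17, 16) = 272: x ≡ 59 (mod 272).
  Combine with x ≡ 1 (mod 3); new modulus lcm = 816.
    Write x = 59 + 272·t and substitute into x ≡ 1 (mod 3): 272·t ≡ 1 − 59 = -58 (mod 3).
    Reduce coefficients mod 3: 2·t ≡ 2 (mod 3).
    The inverse of 2 mod 3 is 2 (since 2·2 = 4 = 1·3 + 1), so t ≡ 2·2 = 4 ≡ 1 (mod 3).
    Then x = 59 + 272·1 = 331, valid modulo lcm(272, 3) = 816: x ≡ 331 (mod 816).
  Combine with x ≡ 18 (mod 19); new modulus lcm = 15504.
    Write x = 331 + 816·t and substitute into x ≡ 18 (mod 19): 816·t ≡ 18 − 331 = -313 (mod 19).
    Reduce coefficients mod 19: 18·t ≡ 10 (mod 19).
    The inverse of 18 mod 19 is 18 (since 18·18 = 324 = 17·19 + 1), so t ≡ 18·10 = 180 ≡ 9 (mod 19).
    Then x = 331 + 816·9 = 7675, valid modulo lcm(816, 19) = 15504: x ≡ 7675 (mod 15504).
Verify against each original: 7675 mod 17 = 8, 7675 mod 16 = 11, 7675 mod 3 = 1, 7675 mod 19 = 18.

x ≡ 7675 (mod 15504).


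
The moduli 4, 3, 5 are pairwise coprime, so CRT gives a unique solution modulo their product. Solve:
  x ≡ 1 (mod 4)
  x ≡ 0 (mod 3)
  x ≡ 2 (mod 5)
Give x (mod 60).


Moduli 4, 3, 5 are pairwise coprime; by CRT there is a unique solution modulo M = 4 · 3 · 5 = 60.
Solve pairwise, accumulating the modulus:
  Start with x ≡ 1 (mod 4).
  Combine with x ≡ 0 (mod 3): since gcd(4, 3) = 1, we get a unique residue mod 12.
    Write x = 1 + 4·t and substitute into x ≡ 0 (mod 3): 4·t ≡ 0 − 1 = -1 (mod 3).
    Reduce coefficients mod 3: 1·t ≡ 2 (mod 3).
    So t ≡ 2 (mod 3).
    Then x = 1 + 4·2 = 9, valid modulo lcm(4, 3) = 12: x ≡ 9 (mod 12).
  Combine with x ≡ 2 (mod 5): since gcd(12, 5) = 1, we get a unique residue mod 60.
    Write x = 9 + 12·t and substitute into x ≡ 2 (mod 5): 12·t ≡ 2 − 9 = -7 (mod 5).
    Reduce coefficients mod 5: 2·t ≡ 3 (mod 5).
    The inverse of 2 mod 5 is 3 (since 2·3 = 6 = 1·5 + 1), so t ≡ 3·3 = 9 ≡ 4 (mod 5).
    Then x = 9 + 12·4 = 57, valid modulo lcm(12, 5) = 60: x ≡ 57 (mod 60).
Verify: 57 mod 4 = 1 ✓, 57 mod 3 = 0 ✓, 57 mod 5 = 2 ✓.

x ≡ 57 (mod 60).


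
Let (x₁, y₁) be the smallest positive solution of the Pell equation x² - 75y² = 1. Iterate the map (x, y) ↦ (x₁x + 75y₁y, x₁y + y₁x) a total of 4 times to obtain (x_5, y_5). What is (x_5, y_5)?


Step 1: Find the fundamental solution (x₁, y₁) of x² - 75y² = 1.
  Expand √75 as a continued fraction. a₀ = ⌊√75⌋ = 8; iterate m_{k+1} = d_k·a_k − m_k, d_{k+1} = (75 − m_{k+1}²)/d_k, a_{k+1} = ⌊(a₀ + m_{k+1})/d_{k+1}⌋ (starting m₀ = 0, d₀ = 1), with convergents p_k = a_k·p_{k-1} + p_{k-2}, q_k = a_k·q_{k-1} + q_{k-2} (p₋₁ = 1, q₋₁ = 0):
  k = 0: a₀ = 8; p₀/q₀ = 8/1; p₀² − 75·q₀² = 64 − 75 = -11.
  k = 1: m = 8, d = 11, a = ⌊(8 + 8)/11⌋ = 1; p/q = (1·8 + 1)/(1·1 + 0) = 9/1; p² − 75·q² = 81 − 75 = 6.
  k = 2: m = 3, d = 6, a = ⌊(8 + 3)/6⌋ = 1; p/q = (1·9 + 8)/(1·1 + 1) = 17/2; p² − 75·q² = 289 − 300 = -11.
  k = 3: m = 3, d = 11, a = ⌊(8 + 3)/11⌋ = 1; p/q = (1·17 + 9)/(1·2 + 1) = 26/3; p² − 75·q² = 676 − 675 = 1.
  The first convergent with p² − 75·q² = 1 gives the fundamental solution (x₁, y₁) = (26, 3).
Step 2: Apply the recurrence (x_{n+1}, y_{n+1}) = (x₁x_n + 75y₁y_n, x₁y_n + y₁x_n) repeatedly.
  From (x_1, y_1) = (26, 3): x_2 = 26·26 + 75·3·3 = 1351; y_2 = 26·3 + 3·26 = 156.
  From (x_2, y_2) = (1351, 156): x_3 = 26·1351 + 75·3·156 = 70226; y_3 = 26·156 + 3·1351 = 8109.
  From (x_3, y_3) = (70226, 8109): x_4 = 26·70226 + 75·3·8109 = 3650401; y_4 = 26·8109 + 3·70226 = 421512.
  From (x_4, y_4) = (3650401, 421512): x_5 = 26·3650401 + 75·3·421512 = 189750626; y_5 = 26·421512 + 3·3650401 = 21910515.
Step 3: Verify x_5² - 75·y_5² = 36005300067391876 - 36005300067391875 = 1 (should be 1). ✓

(x_1, y_1) = (26, 3); (x_5, y_5) = (189750626, 21910515).


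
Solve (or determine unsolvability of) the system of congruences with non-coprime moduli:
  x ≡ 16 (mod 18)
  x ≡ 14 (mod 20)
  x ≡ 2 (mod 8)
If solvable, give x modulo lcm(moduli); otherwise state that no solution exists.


Moduli 18, 20, 8 are not pairwise coprime, so CRT works modulo lcm(m_i) when all pairwise compatibility conditions hold.
Pairwise compatibility: gcd(m_i, m_j) must divide a_i - a_j for every pair.
Merge one congruence at a time:
  Start: x ≡ 16 (mod 18).
  Combine with x ≡ 14 (mod 20): gcd(18, 20) = 2; 14 - 16 = -2, which IS divisible by 2, so compatible.
    Write x = 16 + 18·t and substitute into x ≡ 14 (mod 20): 18·t ≡ 14 − 16 = -2 (mod 20).
    Divide the congruence (and modulus) by g = 2: 9·t ≡ -1 (mod 10).
    Reduce coefficients mod 10: 9·t ≡ 9 (mod 10).
    The inverse of 9 mod 10 is 9 (since 9·9 = 81 = 8·10 + 1), so t ≡ 9·9 = 81 ≡ 1 (mod 10).
    Then x = 16 + 18·1 = 34, valid modulo lcm(18, 20) = 180: x ≡ 34 (mod 180).
  Combine with x ≡ 2 (mod 8): gcd(180, 8) = 4; 2 - 34 = -32, which IS divisible by 4, so compatible.
    Write x = 34 + 180·t and substitute into x ≡ 2 (mod 8): 180·t ≡ 2 − 34 = -32 (mod 8).
    Divide the congruence (and modulus) by g = 4: 45·t ≡ -8 (mod 2).
    Reduce coefficients mod 2: 1·t ≡ 0 (mod 2).
    So t ≡ 0 (mod 2).
    Then x = 34 + 180·0 = 34, valid modulo lcm(180, 8) = 360: x ≡ 34 (mod 360).
Verify: 34 mod 18 = 16, 34 mod 20 = 14, 34 mod 8 = 2.

x ≡ 34 (mod 360).


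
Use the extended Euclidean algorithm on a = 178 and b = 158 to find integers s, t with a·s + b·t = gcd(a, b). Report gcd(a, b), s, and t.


Euclidean algorithm on (178, 158) — divide until remainder is 0:
  178 = 1 · 158 + 20
  158 = 7 · 20 + 18
  20 = 1 · 18 + 2
  18 = 9 · 2 + 0
gcd(178, 158) = 2.
Track Bezout coefficients alongside the remainders: start with r₀ = 178 = a·1 + b·0 (s = 1, t = 0) and r₁ = 158 = a·0 + b·1 (s = 0, t = 1); each new remainder r_{k+1} = r_{k-1} − q_k·r_k inherits s_{k+1} = s_{k-1} − q_k·s_k, t_{k+1} = t_{k-1} − q_k·t_k, so r_k = a·s_k + b·t_k at every step:
  q = 1: r = 20, s = 1 − 1·0 = 1, t = 0 − 1·1 = -1  (check: 178·1 + 158·(-1) = 20)
  q = 7: r = 18, s = 0 − 7·1 = -7, t = 1 − 7·(-1) = 8  (check: 178·(-7) + 158·8 = 18)
  q = 1: r = 2, s = 1 − 1·(-7) = 8, t = -1 − 1·8 = -9  (check: 178·8 + 158·(-9) = 2)
The row with r = 2 (the gcd) gives the Bezout coefficients s = 8, t = -9.
Result: 178 · (8) + 158 · (-9) = 2.

gcd(178, 158) = 2; s = 8, t = -9 (check: 178·8 + 158·(-9) = 2).


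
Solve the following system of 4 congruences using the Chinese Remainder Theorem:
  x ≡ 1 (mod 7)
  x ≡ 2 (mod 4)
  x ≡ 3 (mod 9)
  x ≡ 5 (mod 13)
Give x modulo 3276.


Product of moduli M = 7 · 4 · 9 · 13 = 3276.
Merge one congruence at a time:
  Start: x ≡ 1 (mod 7).
  Combine with x ≡ 2 (mod 4); new modulus lcm = 28.
    Write x = 1 + 7·t and substitute into x ≡ 2 (mod 4): 7·t ≡ 2 − 1 = 1 (mod 4).
    Reduce coefficients mod 4: 3·t ≡ 1 (mod 4).
    The inverse of 3 mod 4 is 3 (since 3·3 = 9 = 2·4 + 1), so t ≡ 3·1 = 3 ≡ 3 (mod 4).
    Then x = 1 + 7·3 = 22, valid modulo lcm(7, 4) = 28: x ≡ 22 (mod 28).
  Combine with x ≡ 3 (mod 9); new modulus lcm = 252.
    Write x = 22 + 28·t and substitute into x ≡ 3 (mod 9): 28·t ≡ 3 − 22 = -19 (mod 9).
    Reduce coefficients mod 9: 1·t ≡ 8 (mod 9).
    So t ≡ 8 (mod 9).
    Then x = 22 + 28·8 = 246, valid modulo lcm(28, 9) = 252: x ≡ 246 (mod 252).
  Combine with x ≡ 5 (mod 13); new modulus lcm = 3276.
    Write x = 246 + 252·t and substitute into x ≡ 5 (mod 13): 252·t ≡ 5 − 246 = -241 (mod 13).
    Reduce coefficients mod 13: 5·t ≡ 6 (mod 13).
    The inverse of 5 mod 13 is 8 (since 5·8 = 40 = 3·13 + 1), so t ≡ 8·6 = 48 ≡ 9 (mod 13).
    Then x = 246 + 252·9 = 2514, valid modulo lcm(252, 13) = 3276: x ≡ 2514 (mod 3276).
Verify against each original: 2514 mod 7 = 1, 2514 mod 4 = 2, 2514 mod 9 = 3, 2514 mod 13 = 5.

x ≡ 2514 (mod 3276).


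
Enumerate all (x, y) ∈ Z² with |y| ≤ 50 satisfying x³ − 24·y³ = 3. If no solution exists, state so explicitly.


The equation is x³ - 24y³ = 3. For fixed y, x³ = 24·y³ + 3, so a solution requires the RHS to be a perfect cube.
Strategy: iterate y from -50 to 50, compute RHS = 24·y³ + 3, and check whether it is a (positive or negative) perfect cube.
Check small values of y:
  y = 0: RHS = 3 is not a perfect cube.
  y = 1: RHS = 27 = (3)³ ⇒ x = 3 works.
  y = -1: RHS = -21 is not a perfect cube.
  y = 2: RHS = 195 is not a perfect cube.
  y = -2: RHS = -189 is not a perfect cube.
  y = 3: RHS = 651 is not a perfect cube.
  y = -3: RHS = -645 is not a perfect cube.
Continuing the search up to |y| = 50 finds no further solutions beyond those listed.
Collected solutions: (3, 1).

Solutions (with |y| ≤ 50): (3, 1).


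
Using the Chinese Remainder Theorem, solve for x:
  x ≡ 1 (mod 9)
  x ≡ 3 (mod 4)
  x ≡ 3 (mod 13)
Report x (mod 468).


Moduli 9, 4, 13 are pairwise coprime; by CRT there is a unique solution modulo M = 9 · 4 · 13 = 468.
Solve pairwise, accumulating the modulus:
  Start with x ≡ 1 (mod 9).
  Combine with x ≡ 3 (mod 4): since gcd(9, 4) = 1, we get a unique residue mod 36.
    Write x = 1 + 9·t and substitute into x ≡ 3 (mod 4): 9·t ≡ 3 − 1 = 2 (mod 4).
    Reduce coefficients mod 4: 1·t ≡ 2 (mod 4).
    So t ≡ 2 (mod 4).
    Then x = 1 + 9·2 = 19, valid modulo lcm(9, 4) = 36: x ≡ 19 (mod 36).
  Combine with x ≡ 3 (mod 13): since gcd(36, 13) = 1, we get a unique residue mod 468.
    Write x = 19 + 36·t and substitute into x ≡ 3 (mod 13): 36·t ≡ 3 − 19 = -16 (mod 13).
    Reduce coefficients mod 13: 10·t ≡ 10 (mod 13).
    The inverse of 10 mod 13 is 4 (since 10·4 = 40 = 3·13 + 1), so t ≡ 4·10 = 40 ≡ 1 (mod 13).
    Then x = 19 + 36·1 = 55, valid modulo lcm(36, 13) = 468: x ≡ 55 (mod 468).
Verify: 55 mod 9 = 1 ✓, 55 mod 4 = 3 ✓, 55 mod 13 = 3 ✓.

x ≡ 55 (mod 468).


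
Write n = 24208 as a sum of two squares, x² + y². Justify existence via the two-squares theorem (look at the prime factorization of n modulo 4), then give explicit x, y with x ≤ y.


Step 1: Factor n = 24208 = 2^4 · 17 · 89.
Step 2: Check the mod-4 condition on each prime factor: 2 = 2 (special); 17 ≡ 1 (mod 4), exponent 1; 89 ≡ 1 (mod 4), exponent 1.
All primes ≡ 3 (mod 4) appear to even exponent (or don't appear), so by the two-squares theorem n IS expressible as a sum of two squares.
Step 3: Build a representation. Group n = k² · m with k = 4 and m = 17 · 89 = 1513 (a product of primes ≡ 1 (mod 4)); a representation of m scales to one of n via (k·x)² + (k·y)² = k²(x² + y²). Each prime p ≡ 1 (mod 4) is itself a sum of two squares; find a² by testing p − a² for a perfect square:
  17: 17 − 1² = 16 = 4² ⇒ 17 = 1² + 4².
  89: 89 − 1² = 88, 89 − 2² = 85, 89 − 3² = 80, 89 − 4² = 73, 89 − 5² = 64 = 8² ⇒ 89 = 5² + 8².
  Combine using the Brahmagupta–Fibonacci identity (a² + b²)(c² + d²) = (ac − bd)² + (ad + bc)² = (ac + bd)² + (ad − bc)²:
  17 · 89 = 1513: from (1² + 4²)(5² + 8²), take (1·5 − 4·8, 1·8 + 4·5) = (5 − 32, 8 + 20) = (-27, 28); dropping signs (only squares matter) gives (27, 28); check 27² + 28² = 729 + 784 = 1513 ✓.
  Scale by k = 4: (4·27, 4·28) = (108, 112).
Step 4: Order so x ≤ y and verify: 108² + 112² = 11664 + 12544 = 24208 = n. ✓

n = 24208 = 108² + 112² (one valid representation with x ≤ y).


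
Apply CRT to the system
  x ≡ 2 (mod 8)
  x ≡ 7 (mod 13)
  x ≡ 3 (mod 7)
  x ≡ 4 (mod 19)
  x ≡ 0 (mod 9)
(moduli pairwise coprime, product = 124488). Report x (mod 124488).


Product of moduli M = 8 · 13 · 7 · 19 · 9 = 124488.
Merge one congruence at a time:
  Start: x ≡ 2 (mod 8).
  Combine with x ≡ 7 (mod 13); new modulus lcm = 104.
    Write x = 2 + 8·t and substitute into x ≡ 7 (mod 13): 8·t ≡ 7 − 2 = 5 (mod 13).
    The inverse of 8 mod 13 is 5 (since 8·5 = 40 = 3·13 + 1), so t ≡ 5·5 = 25 ≡ 12 (mod 13).
    Then x = 2 + 8·12 = 98, valid modulo lcm(8, 13) = 104: x ≡ 98 (mod 104).
  Combine with x ≡ 3 (mod 7); new modulus lcm = 728.
    Write x = 98 + 104·t and substitute into x ≡ 3 (mod 7): 104·t ≡ 3 − 98 = -95 (mod 7).
    Reduce coefficients mod 7: 6·t ≡ 3 (mod 7).
    The inverse of 6 mod 7 is 6 (since 6·6 = 36 = 5·7 + 1), so t ≡ 6·3 = 18 ≡ 4 (mod 7).
    Then x = 98 + 104·4 = 514, valid modulo lcm(104, 7) = 728: x ≡ 514 (mod 728).
  Combine with x ≡ 4 (mod 19); new modulus lcm = 13832.
    Write x = 514 + 728·t and substitute into x ≡ 4 (mod 19): 728·t ≡ 4 − 514 = -510 (mod 19).
    Reduce coefficients mod 19: 6·t ≡ 3 (mod 19).
    The inverse of 6 mod 19 is 16 (since 6·16 = 96 = 5·19 + 1), so t ≡ 16·3 = 48 ≡ 10 (mod 19).
    Then x = 514 + 728·10 = 7794, valid modulo lcm(728, 19) = 13832: x ≡ 7794 (mod 13832).
  Combine with x ≡ 0 (mod 9); new modulus lcm = 124488.
    Write x = 7794 + 13832·t and substitute into x ≡ 0 (mod 9): 13832·t ≡ 0 − 7794 = -7794 (mod 9).
    Reduce coefficients mod 9: 8·t ≡ 0 (mod 9).
    The inverse of 8 mod 9 is 8 (since 8·8 = 64 = 7·9 + 1), so t ≡ 8·0 = 0 ≡ 0 (mod 9).
    Then x = 7794 + 13832·0 = 7794, valid modulo lcm(13832, 9) = 124488: x ≡ 7794 (mod 124488).
Verify against each original: 7794 mod 8 = 2, 7794 mod 13 = 7, 7794 mod 7 = 3, 7794 mod 19 = 4, 7794 mod 9 = 0.

x ≡ 7794 (mod 124488).


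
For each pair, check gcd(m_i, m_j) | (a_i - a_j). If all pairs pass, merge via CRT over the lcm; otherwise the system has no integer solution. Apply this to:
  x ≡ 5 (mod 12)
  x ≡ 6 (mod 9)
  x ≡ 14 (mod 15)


Moduli 12, 9, 15 are not pairwise coprime, so CRT works modulo lcm(m_i) when all pairwise compatibility conditions hold.
Pairwise compatibility: gcd(m_i, m_j) must divide a_i - a_j for every pair.
Merge one congruence at a time:
  Start: x ≡ 5 (mod 12).
  Combine with x ≡ 6 (mod 9): gcd(12, 9) = 3, and 6 - 5 = 1 is NOT divisible by 3.
    ⇒ system is inconsistent (no integer solution).

No solution (the system is inconsistent).


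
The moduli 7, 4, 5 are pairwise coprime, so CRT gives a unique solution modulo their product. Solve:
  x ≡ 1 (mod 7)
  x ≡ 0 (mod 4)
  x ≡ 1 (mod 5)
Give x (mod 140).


Moduli 7, 4, 5 are pairwise coprime; by CRT there is a unique solution modulo M = 7 · 4 · 5 = 140.
Solve pairwise, accumulating the modulus:
  Start with x ≡ 1 (mod 7).
  Combine with x ≡ 0 (mod 4): since gcd(7, 4) = 1, we get a unique residue mod 28.
    Write x = 1 + 7·t and substitute into x ≡ 0 (mod 4): 7·t ≡ 0 − 1 = -1 (mod 4).
    Reduce coefficients mod 4: 3·t ≡ 3 (mod 4).
    The inverse of 3 mod 4 is 3 (since 3·3 = 9 = 2·4 + 1), so t ≡ 3·3 = 9 ≡ 1 (mod 4).
    Then x = 1 + 7·1 = 8, valid modulo lcm(7, 4) = 28: x ≡ 8 (mod 28).
  Combine with x ≡ 1 (mod 5): since gcd(28, 5) = 1, we get a unique residue mod 140.
    Write x = 8 + 28·t and substitute into x ≡ 1 (mod 5): 28·t ≡ 1 − 8 = -7 (mod 5).
    Reduce coefficients mod 5: 3·t ≡ 3 (mod 5).
    The inverse of 3 mod 5 is 2 (since 3·2 = 6 = 1·5 + 1), so t ≡ 2·3 = 6 ≡ 1 (mod 5).
    Then x = 8 + 28·1 = 36, valid modulo lcm(28, 5) = 140: x ≡ 36 (mod 140).
Verify: 36 mod 7 = 1 ✓, 36 mod 4 = 0 ✓, 36 mod 5 = 1 ✓.

x ≡ 36 (mod 140).


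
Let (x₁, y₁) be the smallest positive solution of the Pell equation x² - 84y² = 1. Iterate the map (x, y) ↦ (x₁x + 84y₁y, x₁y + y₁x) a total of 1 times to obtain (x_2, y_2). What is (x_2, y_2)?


Step 1: Find the fundamental solution (x₁, y₁) of x² - 84y² = 1.
  Expand √84 as a continued fraction. a₀ = ⌊√84⌋ = 9; iterate m_{k+1} = d_k·a_k − m_k, d_{k+1} = (84 − m_{k+1}²)/d_k, a_{k+1} = ⌊(a₀ + m_{k+1})/d_{k+1}⌋ (starting m₀ = 0, d₀ = 1), with convergents p_k = a_k·p_{k-1} + p_{k-2}, q_k = a_k·q_{k-1} + q_{k-2} (p₋₁ = 1, q₋₁ = 0):
  k = 0: a₀ = 9; p₀/q₀ = 9/1; p₀² − 84·q₀² = 81 − 84 = -3.
  k = 1: m = 9, d = 3, a = ⌊(9 + 9)/3⌋ = 6; p/q = (6·9 + 1)/(6·1 + 0) = 55/6; p² − 84·q² = 3025 − 3024 = 1.
  The first convergent with p² − 84·q² = 1 gives the fundamental solution (x₁, y₁) = (55, 6).
Step 2: Apply the recurrence (x_{n+1}, y_{n+1}) = (x₁x_n + 84y₁y_n, x₁y_n + y₁x_n) repeatedly.
  From (x_1, y_1) = (55, 6): x_2 = 55·55 + 84·6·6 = 6049; y_2 = 55·6 + 6·55 = 660.
Step 3: Verify x_2² - 84·y_2² = 36590401 - 36590400 = 1 (should be 1). ✓

(x_1, y_1) = (55, 6); (x_2, y_2) = (6049, 660).
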